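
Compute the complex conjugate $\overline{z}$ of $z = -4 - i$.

If z = a + bi, then conjugate(z) = a - bi
conjugate(-4 - i) = -4 + i


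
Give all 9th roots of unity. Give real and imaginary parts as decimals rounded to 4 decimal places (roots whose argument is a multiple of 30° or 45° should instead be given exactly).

ω_k = e^(2πik/9) = cos(2πk/9) + i sin(2πk/9) for k = 0, 1, ..., 8
Roots: 1, 0.7660 + 0.6428i, 0.1736 + 0.9848i, -1/2 + (sqrt(3)/2)i, -0.9397 + 0.3420i, -0.9397 - 0.3420i, -1/2 - (sqrt(3)/2)i, 0.1736 - 0.9848i, 0.7660 - 0.6428i


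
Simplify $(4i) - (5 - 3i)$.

(0 - 5) + (4 - (-3))i = -5 + 7i


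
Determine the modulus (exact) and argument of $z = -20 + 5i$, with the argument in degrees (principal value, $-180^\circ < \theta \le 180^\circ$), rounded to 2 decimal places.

|z| = sqrt((-20)^2 + 5^2) = sqrt(425)
arg(z) = arctan(b/a) = arctan(5/-20) (quadrant-adjusted) = 165.96°


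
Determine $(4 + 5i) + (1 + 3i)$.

(4 + 1) + (5 + 3)i = 5 + 8i


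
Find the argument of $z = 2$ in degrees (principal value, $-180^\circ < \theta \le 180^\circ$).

b = 0 and a > 0, so z lies on the positive real axis: θ = 0°


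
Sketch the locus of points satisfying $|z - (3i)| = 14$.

|z - z0| = r describes a circle centered at z0 with radius r
Here z0 = 3i and r = 14
Locus: Circle centered at (0, 3) with radius 14


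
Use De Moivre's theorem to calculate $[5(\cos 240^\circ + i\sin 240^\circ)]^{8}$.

By De Moivre: z^n = r^n(cos(nθ) + i sin(nθ))
= 5^8(cos(8*240°) + i sin(8*240°))
= 390625(cos 120° + i sin 120°)
= -390625/2 + (390625*sqrt(3)/2)i


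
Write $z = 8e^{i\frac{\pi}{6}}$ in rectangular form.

a = r cos θ = 8 * sqrt(3)/2 = 4*sqrt(3)
b = r sin θ = 8 * 1/2 = 4
z = 4*sqrt(3) + 4i


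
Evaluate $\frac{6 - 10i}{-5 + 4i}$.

Multiply numerator and denominator by conjugate (-5 - 4i):
= (6 - 10i)(-5 - 4i) / ((-5)^2 + 4^2)
= (-70 + 26i) / 41
= -70/41 + (26/41)i


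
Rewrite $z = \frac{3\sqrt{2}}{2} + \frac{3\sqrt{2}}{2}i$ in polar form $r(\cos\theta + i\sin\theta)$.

r = |z| = sqrt(a^2 + b^2) = sqrt((3*sqrt(2)/2)^2 + (3*sqrt(2)/2)^2) = sqrt(9/2 + 9/2) = sqrt(9) = 3
θ = arctan(b/a) = arctan(2.1213/2.1213) (quadrant-adjusted) = 45°
z = 3(cos 45° + i sin 45°)


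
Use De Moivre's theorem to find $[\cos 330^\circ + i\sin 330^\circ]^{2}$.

By De Moivre: z^n = r^n(cos(nθ) + i sin(nθ))
= 1^2(cos(2*330°) + i sin(2*330°))
= 1(cos 300° + i sin 300°)
= 1/2 - (sqrt(3)/2)i


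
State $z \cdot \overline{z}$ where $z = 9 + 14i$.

z * conjugate(z) = |z|^2 = a^2 + b^2
= 9^2 + 14^2 = 277


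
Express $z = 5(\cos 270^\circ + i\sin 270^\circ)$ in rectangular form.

a = r cos θ = 5 * 0 = 0
b = r sin θ = 5 * -1 = -5
z = -5i


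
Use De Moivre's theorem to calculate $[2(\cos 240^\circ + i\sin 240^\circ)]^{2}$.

By De Moivre: z^n = r^n(cos(nθ) + i sin(nθ))
= 2^2(cos(2*240°) + i sin(2*240°))
= 4(cos 120° + i sin 120°)
= -2 + 2*sqrt(3)i


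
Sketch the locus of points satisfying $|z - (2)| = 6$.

|z - z0| = r describes a circle centered at z0 with radius r
Here z0 = 2 and r = 6
Locus: Circle centered at (2, 0) with radius 6


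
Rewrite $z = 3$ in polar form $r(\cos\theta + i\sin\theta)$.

r = |z| = sqrt(a^2 + b^2) = sqrt((3)^2 + (0)^2) = sqrt(9 + 0) = sqrt(9) = 3
b = 0 and a > 0, so z lies on the positive real axis: θ = 0°
z = 3(cos 0° + i sin 0°)


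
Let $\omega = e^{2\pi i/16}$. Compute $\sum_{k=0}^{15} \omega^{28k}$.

Let ζ = ω^28 = e^(2πi·28/16). Since 16 ∤ 28, ζ ≠ 1.
Sum = Σ_{k=0}^{15} ζ^k = (ζ^16 - 1)/(ζ - 1) = (ω^{28·16} - 1)/(ζ - 1) = (1 - 1)/(ζ - 1) = 0


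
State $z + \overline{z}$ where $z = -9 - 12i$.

z + conjugate(z) = (a + bi) + (a - bi) = 2a
= 2 * (-9) = -18


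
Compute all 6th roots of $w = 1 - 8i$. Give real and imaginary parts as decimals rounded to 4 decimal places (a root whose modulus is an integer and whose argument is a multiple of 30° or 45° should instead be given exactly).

|w| = sqrt(65) ≈ 8.062258, arg(w) ≈ 277.125016°
Root modulus = sqrt(65)^(1/6) ≈ 1.416042
Root arguments: θ_k = (arg(w) + 360°k)/6 for k = 0, 1, ..., 5
Compute each root as (root modulus)(cos θ_k + i sin θ_k) using full-precision intermediates, then round to 4 decimal places.
Roots: 0.9803 + 1.0218i, -0.3948 + 1.3599i, -1.3751 + 0.3381i, -0.9803 - 1.0218i, 0.3948 - 1.3599i, 1.3751 - 0.3381i


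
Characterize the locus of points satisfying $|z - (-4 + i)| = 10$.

|z - z0| = r describes a circle centered at z0 with radius r
Here z0 = -4 + i and r = 10
Locus: Circle centered at (-4, 1) with radius 10


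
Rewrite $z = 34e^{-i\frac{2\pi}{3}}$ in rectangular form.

a = r cos θ = 34 * -1/2 = -17
b = r sin θ = 34 * -sqrt(3)/2 = -17*sqrt(3)
z = -17 - 17*sqrt(3)i


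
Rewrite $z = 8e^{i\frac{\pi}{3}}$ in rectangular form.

a = r cos θ = 8 * 1/2 = 4
b = r sin θ = 8 * sqrt(3)/2 = 4*sqrt(3)
z = 4 + 4*sqrt(3)i


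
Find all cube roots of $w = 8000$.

|w| = 8000, arg(w) = 0°
Root modulus = 8000^(1/3) = 20
Root arguments: θ_k = (0° + 360°k)/3 for k = 0, 1, ..., 2
Roots: 20, -10 + 10*sqrt(3)i, -10 - 10*sqrt(3)i


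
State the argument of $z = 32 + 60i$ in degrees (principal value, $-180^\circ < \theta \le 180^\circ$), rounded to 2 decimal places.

θ = arctan(b/a) = arctan(60/32) (quadrant-adjusted) = 61.93°


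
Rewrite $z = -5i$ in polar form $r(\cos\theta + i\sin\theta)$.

r = |z| = sqrt(a^2 + b^2) = sqrt((0)^2 + (-5)^2) = sqrt(0 + 25) = sqrt(25) = 5
a = 0 and b < 0, so z lies on the negative imaginary axis: θ = 270°
z = 5(cos 270° + i sin 270°)


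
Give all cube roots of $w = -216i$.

|w| = 216, arg(w) = 270°
Root modulus = 216^(1/3) = 6
Root arguments: θ_k = (270° + 360°k)/3 for k = 0, 1, ..., 2
Roots: 6i, -3*sqrt(3) - 3i, 3*sqrt(3) - 3i


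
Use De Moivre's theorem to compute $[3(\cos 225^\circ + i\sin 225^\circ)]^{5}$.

By De Moivre: z^n = r^n(cos(nθ) + i sin(nθ))
= 3^5(cos(5*225°) + i sin(5*225°))
= 243(cos 45° + i sin 45°)
= 243*sqrt(2)/2 + (243*sqrt(2)/2)i


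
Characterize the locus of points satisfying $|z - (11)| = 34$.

|z - z0| = r describes a circle centered at z0 with radius r
Here z0 = 11 and r = 34
Locus: Circle centered at (11, 0) with radius 34


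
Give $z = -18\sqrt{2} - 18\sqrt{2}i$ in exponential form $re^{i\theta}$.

r = |z| = sqrt((-18*sqrt(2))^2 + (-18*sqrt(2))^2) = sqrt(648 + 648) = sqrt(1296) = 36
θ = arctan(b/a) = arctan(-25.4558/-25.4558) (quadrant-adjusted) = -135° = -3π/4
z = 36e^(-i*3π/4)


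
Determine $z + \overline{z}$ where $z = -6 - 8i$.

z + conjugate(z) = (a + bi) + (a - bi) = 2a
= 2 * (-6) = -12


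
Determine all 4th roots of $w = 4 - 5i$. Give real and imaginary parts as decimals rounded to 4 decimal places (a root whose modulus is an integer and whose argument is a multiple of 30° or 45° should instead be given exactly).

|w| = sqrt(41) ≈ 6.403124, arg(w) ≈ 308.659808°
Root modulus = sqrt(41)^(1/4) ≈ 1.590736
Root arguments: θ_k = (arg(w) + 360°k)/4 for k = 0, 1, ..., 3
Compute each root as (root modulus)(cos θ_k + i sin θ_k) using full-precision intermediates, then round to 4 decimal places.
Roots: 0.3534 + 1.5510i, -1.5510 + 0.3534i, -0.3534 - 1.5510i, 1.5510 - 0.3534i


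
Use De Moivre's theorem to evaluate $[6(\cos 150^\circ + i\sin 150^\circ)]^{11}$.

By De Moivre: z^n = r^n(cos(nθ) + i sin(nθ))
= 6^11(cos(11*150°) + i sin(11*150°))
= 362797056(cos 210° + i sin 210°)
= -181398528*sqrt(3) - 181398528i


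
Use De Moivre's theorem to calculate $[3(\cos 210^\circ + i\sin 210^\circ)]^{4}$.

By De Moivre: z^n = r^n(cos(nθ) + i sin(nθ))
= 3^4(cos(4*210°) + i sin(4*210°))
= 81(cos 120° + i sin 120°)
= -81/2 + (81*sqrt(3)/2)i


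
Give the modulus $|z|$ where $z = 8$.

|z| = sqrt(a^2 + b^2) = sqrt(8^2 + 0^2) = sqrt(64) = 8


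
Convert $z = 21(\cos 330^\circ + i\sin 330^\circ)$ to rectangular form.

a = r cos θ = 21 * sqrt(3)/2 = 21*sqrt(3)/2
b = r sin θ = 21 * -1/2 = -21/2
z = 21*sqrt(3)/2 - (21/2)i


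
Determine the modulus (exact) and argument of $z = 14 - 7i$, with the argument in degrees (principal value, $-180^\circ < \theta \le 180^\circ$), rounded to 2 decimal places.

|z| = sqrt(14^2 + (-7)^2) = sqrt(245)
arg(z) = arctan(b/a) = arctan(-7/14) (quadrant-adjusted) = -26.57°


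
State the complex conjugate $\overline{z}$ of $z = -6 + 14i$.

If z = a + bi, then conjugate(z) = a - bi
conjugate(-6 + 14i) = -6 - 14i


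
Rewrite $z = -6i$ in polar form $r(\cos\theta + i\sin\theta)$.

r = |z| = sqrt(a^2 + b^2) = sqrt((0)^2 + (-6)^2) = sqrt(0 + 36) = sqrt(36) = 6
a = 0 and b < 0, so z lies on the negative imaginary axis: θ = 270°
z = 6(cos 270° + i sin 270°)


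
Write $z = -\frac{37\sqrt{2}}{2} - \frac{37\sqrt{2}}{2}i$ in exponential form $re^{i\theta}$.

r = |z| = sqrt((-37*sqrt(2)/2)^2 + (-37*sqrt(2)/2)^2) = sqrt(1369/2 + 1369/2) = sqrt(1369) = 37
θ = arctan(b/a) = arctan(-26.163/-26.163) (quadrant-adjusted) = -135° = -3π/4
z = 37e^(-i*3π/4)


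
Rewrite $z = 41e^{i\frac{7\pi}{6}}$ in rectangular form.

a = r cos θ = 41 * -sqrt(3)/2 = -41*sqrt(3)/2
b = r sin θ = 41 * -1/2 = -41/2
z = -41*sqrt(3)/2 - (41/2)i


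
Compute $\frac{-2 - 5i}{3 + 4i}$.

Multiply numerator and denominator by conjugate (3 - 4i):
= (-2 - 5i)(3 - 4i) / (3^2 + 4^2)
= (-26 - 7i) / 25
= -26/25 - (7/25)i


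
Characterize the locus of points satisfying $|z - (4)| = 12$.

|z - z0| = r describes a circle centered at z0 with radius r
Here z0 = 4 and r = 12
Locus: Circle centered at (4, 0) with radius 12


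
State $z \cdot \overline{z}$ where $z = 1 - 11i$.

z * conjugate(z) = |z|^2 = a^2 + b^2
= 1^2 + (-11)^2 = 122


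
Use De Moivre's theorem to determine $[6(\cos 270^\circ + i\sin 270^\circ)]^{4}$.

By De Moivre: z^n = r^n(cos(nθ) + i sin(nθ))
= 6^4(cos(4*270°) + i sin(4*270°))
= 1296(cos 0° + i sin 0°)
= 1296


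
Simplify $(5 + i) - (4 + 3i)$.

(5 - 4) + (1 - 3)i = 1 - 2i


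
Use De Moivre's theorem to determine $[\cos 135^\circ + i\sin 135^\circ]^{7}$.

By De Moivre: z^n = r^n(cos(nθ) + i sin(nθ))
= 1^7(cos(7*135°) + i sin(7*135°))
= 1(cos 225° + i sin 225°)
= -sqrt(2)/2 - (sqrt(2)/2)i


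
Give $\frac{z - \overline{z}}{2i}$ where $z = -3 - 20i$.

z - conjugate(z) = 2bi
(z - conjugate(z))/(2i) = 2bi/(2i) = b = -20


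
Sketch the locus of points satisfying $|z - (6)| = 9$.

|z - z0| = r describes a circle centered at z0 with radius r
Here z0 = 6 and r = 9
Locus: Circle centered at (6, 0) with radius 9


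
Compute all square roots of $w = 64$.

|w| = 64, arg(w) = 0°
Root modulus = 64^(1/2) = 8
Root arguments: θ_k = (0° + 360°k)/2 for k = 0, 1, ..., 1
Roots: 8, -8


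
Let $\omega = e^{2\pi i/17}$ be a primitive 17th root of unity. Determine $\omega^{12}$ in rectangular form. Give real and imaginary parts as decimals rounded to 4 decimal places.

ω^12 = e^(2πi·12/17) = e^(i·24π/17)
= cos(24π/17) + i sin(24π/17)
= -0.2737 - 0.9618i


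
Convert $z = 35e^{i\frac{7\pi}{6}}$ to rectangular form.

a = r cos θ = 35 * -sqrt(3)/2 = -35*sqrt(3)/2
b = r sin θ = 35 * -1/2 = -35/2
z = -35*sqrt(3)/2 - (35/2)i


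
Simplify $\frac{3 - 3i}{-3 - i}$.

Multiply numerator and denominator by conjugate (-3 + i):
= (3 - 3i)(-3 + i) / ((-3)^2 + (-1)^2)
= (-6 + 12i) / 10
Divide through by 2: (-3 + 6i) / 5
= -3/5 + (6/5)i


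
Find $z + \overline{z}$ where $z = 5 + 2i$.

z + conjugate(z) = (a + bi) + (a - bi) = 2a
= 2 * 5 = 10


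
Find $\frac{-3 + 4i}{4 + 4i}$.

Multiply numerator and denominator by conjugate (4 - 4i):
= (-3 + 4i)(4 - 4i) / (4^2 + 4^2)
= (4 + 28i) / 32
Divide through by 4: (1 + 7i) / 8
= 1/8 + (7/8)i


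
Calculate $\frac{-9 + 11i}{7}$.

Divisor is real, so divide each part by 7:
= -9/7 + (11/7)i


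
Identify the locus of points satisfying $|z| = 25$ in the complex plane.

|z| = 25 means sqrt(x^2 + y^2) = 25
This is a circle of radius 25 centered at the origin


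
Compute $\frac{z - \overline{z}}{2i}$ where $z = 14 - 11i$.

z - conjugate(z) = 2bi
(z - conjugate(z))/(2i) = 2bi/(2i) = b = -11


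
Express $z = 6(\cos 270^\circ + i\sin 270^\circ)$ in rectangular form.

a = r cos θ = 6 * 0 = 0
b = r sin θ = 6 * -1 = -6
z = -6i


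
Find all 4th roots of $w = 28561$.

|w| = 28561, arg(w) = 0°
Root modulus = 28561^(1/4) = 13
Root arguments: θ_k = (0° + 360°k)/4 for k = 0, 1, ..., 3
Roots: 13, 13i, -13, -13i


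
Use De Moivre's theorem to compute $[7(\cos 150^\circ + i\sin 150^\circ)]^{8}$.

By De Moivre: z^n = r^n(cos(nθ) + i sin(nθ))
= 7^8(cos(8*150°) + i sin(8*150°))
= 5764801(cos 120° + i sin 120°)
= -5764801/2 + (5764801*sqrt(3)/2)i


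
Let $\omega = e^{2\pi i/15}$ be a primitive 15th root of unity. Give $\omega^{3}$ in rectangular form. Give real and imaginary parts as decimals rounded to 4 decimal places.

ω^3 = e^(2πi·3/15) = e^(i·2π/5)
= cos(2π/5) + i sin(2π/5)
= 0.3090 + 0.9511i


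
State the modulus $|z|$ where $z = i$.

|z| = sqrt(a^2 + b^2) = sqrt(0^2 + 1^2) = sqrt(1) = 1


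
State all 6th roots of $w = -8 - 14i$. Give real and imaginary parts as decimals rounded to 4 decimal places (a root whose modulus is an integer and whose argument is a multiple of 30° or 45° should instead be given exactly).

|w| = sqrt(260) ≈ 16.124515, arg(w) ≈ 240.255119°
Root modulus = sqrt(260)^(1/6) ≈ 1.589453
Root arguments: θ_k = (arg(w) + 360°k)/6 for k = 0, 1, ..., 5
Compute each root as (root modulus)(cos θ_k + i sin θ_k) using full-precision intermediates, then round to 4 decimal places.
Roots: 1.2168 + 1.0226i, -0.2772 + 1.5651i, -1.4940 + 0.5425i, -1.2168 - 1.0226i, 0.2772 - 1.5651i, 1.4940 - 0.5425i


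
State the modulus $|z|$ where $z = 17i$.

|z| = sqrt(a^2 + b^2) = sqrt(0^2 + 17^2) = sqrt(289) = 17


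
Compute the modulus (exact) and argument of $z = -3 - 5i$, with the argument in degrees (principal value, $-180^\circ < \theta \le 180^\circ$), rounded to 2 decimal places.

|z| = sqrt((-3)^2 + (-5)^2) = sqrt(34)
arg(z) = arctan(b/a) = arctan(-5/-3) (quadrant-adjusted) = -120.96°


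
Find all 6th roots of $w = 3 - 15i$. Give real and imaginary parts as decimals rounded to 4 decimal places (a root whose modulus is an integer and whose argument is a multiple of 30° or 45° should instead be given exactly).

|w| = sqrt(234) ≈ 15.297059, arg(w) ≈ 281.309932°
Root modulus = sqrt(234)^(1/6) ≈ 1.575559
Root arguments: θ_k = (arg(w) + 360°k)/6 for k = 0, 1, ..., 5
Compute each root as (root modulus)(cos θ_k + i sin θ_k) using full-precision intermediates, then round to 4 decimal places.
Roots: 1.0768 + 1.1501i, -0.4576 + 1.5076i, -1.5345 + 0.3575i, -1.0768 - 1.1501i, 0.4576 - 1.5076i, 1.5345 - 0.3575i


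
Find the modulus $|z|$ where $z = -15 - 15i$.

|z| = sqrt(a^2 + b^2) = sqrt((-15)^2 + (-15)^2) = sqrt(450) = sqrt(450)


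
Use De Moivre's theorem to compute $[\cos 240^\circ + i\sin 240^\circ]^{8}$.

By De Moivre: z^n = r^n(cos(nθ) + i sin(nθ))
= 1^8(cos(8*240°) + i sin(8*240°))
= 1(cos 120° + i sin 120°)
= -1/2 + (sqrt(3)/2)i


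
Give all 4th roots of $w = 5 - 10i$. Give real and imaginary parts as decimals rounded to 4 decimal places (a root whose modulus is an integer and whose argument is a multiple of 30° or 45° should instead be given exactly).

|w| = sqrt(125) ≈ 11.180340, arg(w) ≈ 296.565051°
Root modulus = sqrt(125)^(1/4) ≈ 1.828579
Root arguments: θ_k = (arg(w) + 360°k)/4 for k = 0, 1, ..., 3
Compute each root as (root modulus)(cos θ_k + i sin θ_k) using full-precision intermediates, then round to 4 decimal places.
Roots: 0.4997 + 1.7590i, -1.7590 + 0.4997i, -0.4997 - 1.7590i, 1.7590 - 0.4997i


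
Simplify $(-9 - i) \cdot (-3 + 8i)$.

(a1*a2 - b1*b2) + (a1*b2 + b1*a2)i
= (27 - (-8)) + (-72 + 3)i
= 35 - 69i


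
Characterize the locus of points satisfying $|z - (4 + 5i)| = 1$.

|z - z0| = r describes a circle centered at z0 with radius r
Here z0 = 4 + 5i and r = 1
Locus: Circle centered at (4, 5) with radius 1


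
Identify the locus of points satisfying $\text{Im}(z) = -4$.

Im(z) = y where z = x + yi; the equation y = -4 is satisfied by all points with that y-coordinate
Locus: Horizontal line y = -4


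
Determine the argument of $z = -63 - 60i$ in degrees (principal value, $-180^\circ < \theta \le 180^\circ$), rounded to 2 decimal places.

θ = arctan(b/a) = arctan(-60/-63) (quadrant-adjusted) = -136.40°


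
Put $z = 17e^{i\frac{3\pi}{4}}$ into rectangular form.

a = r cos θ = 17 * -sqrt(2)/2 = -17*sqrt(2)/2
b = r sin θ = 17 * sqrt(2)/2 = 17*sqrt(2)/2
z = -17*sqrt(2)/2 + (17*sqrt(2)/2)i


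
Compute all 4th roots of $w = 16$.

|w| = 16, arg(w) = 0°
Root modulus = 16^(1/4) = 2
Root arguments: θ_k = (0° + 360°k)/4 for k = 0, 1, ..., 3
Roots: 2, 2i, -2, -2i


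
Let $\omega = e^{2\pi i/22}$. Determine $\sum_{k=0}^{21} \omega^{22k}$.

Since 22 divides 22, ω^22 = (ω^22)^1 = 1^1 = 1, so every term is 1.
Sum = 22 · 1 = 22


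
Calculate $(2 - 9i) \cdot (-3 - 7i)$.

(a1*a2 - b1*b2) + (a1*b2 + b1*a2)i
= (-6 - 63) + (-14 + 27)i
= -69 + 13i


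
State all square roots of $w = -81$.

|w| = 81, arg(w) = 180°
Root modulus = 81^(1/2) = 9
Root arguments: θ_k = (180° + 360°k)/2 for k = 0, 1, ..., 1
Roots: 9i, -9i


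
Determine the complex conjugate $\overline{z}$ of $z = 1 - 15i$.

If z = a + bi, then conjugate(z) = a - bi
conjugate(1 - 15i) = 1 + 15i


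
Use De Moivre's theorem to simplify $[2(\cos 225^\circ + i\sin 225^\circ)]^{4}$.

By De Moivre: z^n = r^n(cos(nθ) + i sin(nθ))
= 2^4(cos(4*225°) + i sin(4*225°))
= 16(cos 180° + i sin 180°)
= -16


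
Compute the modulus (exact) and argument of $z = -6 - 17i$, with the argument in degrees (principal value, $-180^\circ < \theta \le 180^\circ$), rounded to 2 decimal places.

|z| = sqrt((-6)^2 + (-17)^2) = sqrt(325)
arg(z) = arctan(b/a) = arctan(-17/-6) (quadrant-adjusted) = -109.44°


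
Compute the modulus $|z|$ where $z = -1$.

|z| = sqrt(a^2 + b^2) = sqrt((-1)^2 + 0^2) = sqrt(1) = 1


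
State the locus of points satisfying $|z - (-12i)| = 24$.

|z - z0| = r describes a circle centered at z0 with radius r
Here z0 = -12i and r = 24
Locus: Circle centered at (0, -12) with radius 24


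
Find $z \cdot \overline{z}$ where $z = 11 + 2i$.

z * conjugate(z) = |z|^2 = a^2 + b^2
= 11^2 + 2^2 = 125


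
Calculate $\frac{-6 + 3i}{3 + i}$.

Multiply numerator and denominator by conjugate (3 - i):
= (-6 + 3i)(3 - i) / (3^2 + 1^2)
= (-15 + 15i) / 10
Divide through by 5: (-3 + 3i) / 2
= -3/2 + (3/2)i


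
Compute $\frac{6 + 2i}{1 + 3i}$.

Multiply numerator and denominator by conjugate (1 - 3i):
= (6 + 2i)(1 - 3i) / (1^2 + 3^2)
= (12 - 16i) / 10
Divide through by 2: (6 - 8i) / 5
= 6/5 - (8/5)i


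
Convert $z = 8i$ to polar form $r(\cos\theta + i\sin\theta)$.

r = |z| = sqrt(a^2 + b^2) = sqrt((0)^2 + (8)^2) = sqrt(0 + 64) = sqrt(64) = 8
a = 0 and b > 0, so z lies on the positive imaginary axis: θ = 90°
z = 8(cos 90° + i sin 90°)


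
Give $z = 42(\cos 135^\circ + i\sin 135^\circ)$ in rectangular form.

a = r cos θ = 42 * -sqrt(2)/2 = -21*sqrt(2)
b = r sin θ = 42 * sqrt(2)/2 = 21*sqrt(2)
z = -21*sqrt(2) + 21*sqrt(2)i


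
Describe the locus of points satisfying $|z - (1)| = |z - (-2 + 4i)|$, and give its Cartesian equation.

|z - z1| = |z - z2| means z is equidistant from z1 and z2,
i.e. the perpendicular bisector of the segment from (1, 0) to (-2, 4) (midpoint (-1/2, 2)).
With z = x + yi, square both sides:
(x - 1)^2 + (y - 0)^2 = (x - (-2))^2 + (y - 4)^2
The x^2 and y^2 terms cancel: -6x + 8y = 20 - 1 = 19
Simplify: 6x - 8y = -19
Locus: Perpendicular bisector of the segment from (1, 0) to (-2, 4): the line 6x - 8y = -19


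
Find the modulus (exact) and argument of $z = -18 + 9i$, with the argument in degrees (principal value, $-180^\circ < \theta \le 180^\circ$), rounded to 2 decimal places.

|z| = sqrt((-18)^2 + 9^2) = sqrt(405)
arg(z) = arctan(b/a) = arctan(9/-18) (quadrant-adjusted) = 153.43°


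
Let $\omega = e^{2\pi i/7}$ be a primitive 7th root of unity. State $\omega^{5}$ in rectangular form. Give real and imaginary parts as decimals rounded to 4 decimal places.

ω^5 = e^(2πi·5/7) = e^(i·10π/7)
= cos(10π/7) + i sin(10π/7)
= -0.2225 - 0.9749i


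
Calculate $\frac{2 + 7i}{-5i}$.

Multiply numerator and denominator by conjugate (5i):
= (2 + 7i)(5i) / (0^2 + (-5)^2)
= (-35 + 10i) / 25
Divide through by 5: (-7 + 2i) / 5
= -7/5 + (2/5)i


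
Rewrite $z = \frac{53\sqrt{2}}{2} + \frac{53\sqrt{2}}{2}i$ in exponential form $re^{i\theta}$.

r = |z| = sqrt((53*sqrt(2)/2)^2 + (53*sqrt(2)/2)^2) = sqrt(2809/2 + 2809/2) = sqrt(2809) = 53
θ = arctan(b/a) = arctan(37.4767/37.4767) (quadrant-adjusted) = 45° = π/4
z = 53e^(i*π/4)


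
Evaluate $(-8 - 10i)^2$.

(a + bi)^2 = a^2 - b^2 + 2abi
= (-8)^2 - (-10)^2 + 2*(-8)*(-10)i
= -36 + 160i


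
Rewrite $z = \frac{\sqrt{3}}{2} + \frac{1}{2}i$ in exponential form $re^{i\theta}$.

r = |z| = sqrt((sqrt(3)/2)^2 + (1/2)^2) = sqrt(3/4 + 1/4) = sqrt(1) = 1
θ = arctan(b/a) = arctan(0.5/0.866) (quadrant-adjusted) = 30° = π/6
z = 1e^(i*π/6)


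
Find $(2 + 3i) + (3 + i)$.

(2 + 3) + (3 + 1)i = 5 + 4i


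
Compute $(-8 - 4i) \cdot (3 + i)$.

(a1*a2 - b1*b2) + (a1*b2 + b1*a2)i
= (-24 - (-4)) + (-8 + (-12))i
= -20 - 20i


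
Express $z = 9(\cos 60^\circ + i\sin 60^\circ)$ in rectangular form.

a = r cos θ = 9 * 1/2 = 9/2
b = r sin θ = 9 * sqrt(3)/2 = 9*sqrt(3)/2
z = 9/2 + (9*sqrt(3)/2)i


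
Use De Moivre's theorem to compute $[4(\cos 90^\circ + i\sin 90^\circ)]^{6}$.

By De Moivre: z^n = r^n(cos(nθ) + i sin(nθ))
= 4^6(cos(6*90°) + i sin(6*90°))
= 4096(cos 180° + i sin 180°)
= -4096


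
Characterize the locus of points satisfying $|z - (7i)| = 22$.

|z - z0| = r describes a circle centered at z0 with radius r
Here z0 = 7i and r = 22
Locus: Circle centered at (0, 7) with radius 22


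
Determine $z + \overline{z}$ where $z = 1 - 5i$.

z + conjugate(z) = (a + bi) + (a - bi) = 2a
= 2 * 1 = 2


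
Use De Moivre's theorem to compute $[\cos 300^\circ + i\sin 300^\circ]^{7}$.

By De Moivre: z^n = r^n(cos(nθ) + i sin(nθ))
= 1^7(cos(7*300°) + i sin(7*300°))
= 1(cos 300° + i sin 300°)
= 1/2 - (sqrt(3)/2)i


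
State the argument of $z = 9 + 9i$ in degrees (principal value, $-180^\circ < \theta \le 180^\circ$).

θ = arctan(b/a) = arctan(9/9) (quadrant-adjusted) = 45°


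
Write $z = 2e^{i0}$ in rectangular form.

a = r cos θ = 2 * 1 = 2
b = r sin θ = 2 * 0 = 0
z = 2


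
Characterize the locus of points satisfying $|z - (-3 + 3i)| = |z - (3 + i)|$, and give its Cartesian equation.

|z - z1| = |z - z2| means z is equidistant from z1 and z2,
i.e. the perpendicular bisector of the segment from (-3, 3) to (3, 1) (midpoint (0, 2)).
With z = x + yi, square both sides:
(x - (-3))^2 + (y - 3)^2 = (x - 3)^2 + (y - 1)^2
The x^2 and y^2 terms cancel: 12x + (-4)y = 10 - 18 = -8
Simplify: 3x - y = -2
Locus: Perpendicular bisector of the segment from (-3, 3) to (3, 1): the line 3x - y = -2


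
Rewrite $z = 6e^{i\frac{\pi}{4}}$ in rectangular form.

a = r cos θ = 6 * sqrt(2)/2 = 3*sqrt(2)
b = r sin θ = 6 * sqrt(2)/2 = 3*sqrt(2)
z = 3*sqrt(2) + 3*sqrt(2)i


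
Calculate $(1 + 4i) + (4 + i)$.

(1 + 4) + (4 + 1)i = 5 + 5i


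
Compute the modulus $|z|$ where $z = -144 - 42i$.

|z| = sqrt(a^2 + b^2) = sqrt((-144)^2 + (-42)^2) = sqrt(22500) = 150


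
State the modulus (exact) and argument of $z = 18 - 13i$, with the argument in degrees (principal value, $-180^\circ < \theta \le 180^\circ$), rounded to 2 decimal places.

|z| = sqrt(18^2 + (-13)^2) = sqrt(493)
arg(z) = arctan(b/a) = arctan(-13/18) (quadrant-adjusted) = -35.84°


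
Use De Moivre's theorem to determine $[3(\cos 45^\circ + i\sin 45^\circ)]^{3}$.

By De Moivre: z^n = r^n(cos(nθ) + i sin(nθ))
= 3^3(cos(3*45°) + i sin(3*45°))
= 27(cos 135° + i sin 135°)
= -27*sqrt(2)/2 + (27*sqrt(2)/2)i


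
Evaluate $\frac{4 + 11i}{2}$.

Divisor is real, so divide each part by 2:
= 2 + (11/2)i


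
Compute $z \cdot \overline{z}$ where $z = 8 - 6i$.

z * conjugate(z) = |z|^2 = a^2 + b^2
= 8^2 + (-6)^2 = 100


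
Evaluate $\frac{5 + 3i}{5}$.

Divisor is real, so divide each part by 5:
= 1 + (3/5)i


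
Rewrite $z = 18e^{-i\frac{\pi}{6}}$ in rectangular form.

a = r cos θ = 18 * sqrt(3)/2 = 9*sqrt(3)
b = r sin θ = 18 * -1/2 = -9
z = 9*sqrt(3) - 9i


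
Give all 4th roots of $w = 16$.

|w| = 16, arg(w) = 0°
Root modulus = 16^(1/4) = 2
Root arguments: θ_k = (0° + 360°k)/4 for k = 0, 1, ..., 3
Roots: 2, 2i, -2, -2i


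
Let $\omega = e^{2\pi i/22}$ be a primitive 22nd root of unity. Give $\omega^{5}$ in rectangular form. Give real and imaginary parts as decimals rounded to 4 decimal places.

ω^5 = e^(2πi·5/22) = e^(i·5π/11)
= cos(5π/11) + i sin(5π/11)
= 0.1423 + 0.9898i


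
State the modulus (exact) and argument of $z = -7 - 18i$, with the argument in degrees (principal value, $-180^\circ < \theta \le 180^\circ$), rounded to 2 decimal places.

|z| = sqrt((-7)^2 + (-18)^2) = sqrt(373)
arg(z) = arctan(b/a) = arctan(-18/-7) (quadrant-adjusted) = -111.25°


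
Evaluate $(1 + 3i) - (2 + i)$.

(1 - 2) + (3 - 1)i = -1 + 2i


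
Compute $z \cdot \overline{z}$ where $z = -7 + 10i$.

z * conjugate(z) = |z|^2 = a^2 + b^2
= (-7)^2 + 10^2 = 149


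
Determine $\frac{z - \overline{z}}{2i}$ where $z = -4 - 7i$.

z - conjugate(z) = 2bi
(z - conjugate(z))/(2i) = 2bi/(2i) = b = -7


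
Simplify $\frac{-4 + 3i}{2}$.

Divisor is real, so divide each part by 2:
= -2 + (3/2)i


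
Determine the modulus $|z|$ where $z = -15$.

|z| = sqrt(a^2 + b^2) = sqrt((-15)^2 + 0^2) = sqrt(225) = 15


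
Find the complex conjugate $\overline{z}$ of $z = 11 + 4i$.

If z = a + bi, then conjugate(z) = a - bi
conjugate(11 + 4i) = 11 - 4i


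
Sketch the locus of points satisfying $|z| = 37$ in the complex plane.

|z| = 37 means sqrt(x^2 + y^2) = 37
This is a circle of radius 37 centered at the origin


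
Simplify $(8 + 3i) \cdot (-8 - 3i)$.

(a1*a2 - b1*b2) + (a1*b2 + b1*a2)i
= (-64 - (-9)) + (-24 + (-24))i
= -55 - 48i


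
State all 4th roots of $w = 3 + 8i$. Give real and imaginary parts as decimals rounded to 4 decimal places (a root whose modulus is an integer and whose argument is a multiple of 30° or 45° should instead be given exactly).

|w| = sqrt(73) ≈ 8.544004, arg(w) ≈ 69.443955°
Root modulus = sqrt(73)^(1/4) ≈ 1.709682
Root arguments: θ_k = (arg(w) + 360°k)/4 for k = 0, 1, ..., 3
Compute each root as (root modulus)(cos θ_k + i sin θ_k) using full-precision intermediates, then round to 4 decimal places.
Roots: 1.6318 + 0.5102i, -0.5102 + 1.6318i, -1.6318 - 0.5102i, 0.5102 - 1.6318i


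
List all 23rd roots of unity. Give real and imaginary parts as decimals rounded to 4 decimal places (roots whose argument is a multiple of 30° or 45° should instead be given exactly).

ω_k = e^(2πik/23) = cos(2πk/23) + i sin(2πk/23) for k = 0, 1, ..., 22
Roots: 1, 0.9629 + 0.2698i, 0.8544 + 0.5196i, 0.6826 + 0.7308i, 0.4601 + 0.8879i, 0.2035 + 0.9791i, -0.0682 + 0.9977i, -0.3349 + 0.9423i, -0.5767 + 0.8170i, -0.7757 + 0.6311i, -0.9172 + 0.3984i, -0.9907 + 0.1362i, -0.9907 - 0.1362i, -0.9172 - 0.3984i, -0.7757 - 0.6311i, -0.5767 - 0.8170i, -0.3349 - 0.9423i, -0.0682 - 0.9977i, 0.2035 - 0.9791i, 0.4601 - 0.8879i, 0.6826 - 0.7308i, 0.8544 - 0.5196i, 0.9629 - 0.2698i


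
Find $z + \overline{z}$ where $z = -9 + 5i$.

z + conjugate(z) = (a + bi) + (a - bi) = 2a
= 2 * (-9) = -18


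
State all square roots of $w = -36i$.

|w| = 36, arg(w) = 270°
Root modulus = 36^(1/2) = 6
Root arguments: θ_k = (270° + 360°k)/2 for k = 0, 1, ..., 1
Roots: -3*sqrt(2) + 3*sqrt(2)i, 3*sqrt(2) - 3*sqrt(2)i


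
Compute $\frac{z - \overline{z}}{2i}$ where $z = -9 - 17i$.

z - conjugate(z) = 2bi
(z - conjugate(z))/(2i) = 2bi/(2i) = b = -17


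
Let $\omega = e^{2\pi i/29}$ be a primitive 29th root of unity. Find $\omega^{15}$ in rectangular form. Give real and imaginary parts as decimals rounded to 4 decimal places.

ω^15 = e^(2πi·15/29) = e^(i·30π/29)
= cos(30π/29) + i sin(30π/29)
= -0.9941 - 0.1081i


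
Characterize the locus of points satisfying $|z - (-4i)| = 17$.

|z - z0| = r describes a circle centered at z0 with radius r
Here z0 = -4i and r = 17
Locus: Circle centered at (0, -4) with radius 17


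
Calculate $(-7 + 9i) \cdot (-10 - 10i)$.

(a1*a2 - b1*b2) + (a1*b2 + b1*a2)i
= (70 - (-90)) + (70 + (-90))i
= 160 - 20i


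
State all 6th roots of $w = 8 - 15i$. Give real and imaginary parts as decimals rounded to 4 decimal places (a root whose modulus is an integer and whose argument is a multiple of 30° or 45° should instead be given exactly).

|w| = 17, arg(w) ≈ 298.072487°
Root modulus = 17^(1/6) ≈ 1.603522
Root arguments: θ_k = (arg(w) + 360°k)/6 for k = 0, 1, ..., 5
Compute each root as (root modulus)(cos θ_k + i sin θ_k) using full-precision intermediates, then round to 4 decimal places.
Roots: 1.0376 + 1.2226i, -0.5400 + 1.5099i, -1.5776 + 0.2873i, -1.0376 - 1.2226i, 0.5400 - 1.5099i, 1.5776 - 0.2873i


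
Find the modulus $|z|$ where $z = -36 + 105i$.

|z| = sqrt(a^2 + b^2) = sqrt((-36)^2 + 105^2) = sqrt(12321) = 111


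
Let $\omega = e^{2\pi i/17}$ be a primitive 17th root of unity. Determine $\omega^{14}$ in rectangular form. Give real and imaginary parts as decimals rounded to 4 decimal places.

ω^14 = e^(2πi·14/17) = e^(i·28π/17)
= cos(28π/17) + i sin(28π/17)
= 0.4457 - 0.8952i


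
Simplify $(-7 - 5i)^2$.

(a + bi)^2 = a^2 - b^2 + 2abi
= (-7)^2 - (-5)^2 + 2*(-7)*(-5)i
= 24 + 70i


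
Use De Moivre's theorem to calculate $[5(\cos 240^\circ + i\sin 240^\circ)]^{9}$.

By De Moivre: z^n = r^n(cos(nθ) + i sin(nθ))
= 5^9(cos(9*240°) + i sin(9*240°))
= 1953125(cos 0° + i sin 0°)
= 1953125


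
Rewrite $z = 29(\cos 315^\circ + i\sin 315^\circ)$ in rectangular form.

a = r cos θ = 29 * sqrt(2)/2 = 29*sqrt(2)/2
b = r sin θ = 29 * -sqrt(2)/2 = -29*sqrt(2)/2
z = 29*sqrt(2)/2 - (29*sqrt(2)/2)i


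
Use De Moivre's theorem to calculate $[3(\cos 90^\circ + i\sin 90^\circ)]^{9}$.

By De Moivre: z^n = r^n(cos(nθ) + i sin(nθ))
= 3^9(cos(9*90°) + i sin(9*90°))
= 19683(cos 90° + i sin 90°)
= 19683i


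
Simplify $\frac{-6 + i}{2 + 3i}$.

Multiply numerator and denominator by conjugate (2 - 3i):
= (-6 + i)(2 - 3i) / (2^2 + 3^2)
= (-9 + 20i) / 13
= -9/13 + (20/13)i


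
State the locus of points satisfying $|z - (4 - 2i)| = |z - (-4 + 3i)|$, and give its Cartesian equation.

|z - z1| = |z - z2| means z is equidistant from z1 and z2,
i.e. the perpendicular bisector of the segment from (4, -2) to (-4, 3) (midpoint (0, 1/2)).
With z = x + yi, square both sides:
(x - 4)^2 + (y - (-2))^2 = (x - (-4))^2 + (y - 3)^2
The x^2 and y^2 terms cancel: -16x + 10y = 25 - 20 = 5
Simplify: 16x - 10y = -5
Locus: Perpendicular bisector of the segment from (4, -2) to (-4, 3): the line 16x - 10y = -5


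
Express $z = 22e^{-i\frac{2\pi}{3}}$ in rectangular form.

a = r cos θ = 22 * -1/2 = -11
b = r sin θ = 22 * -sqrt(3)/2 = -11*sqrt(3)
z = -11 - 11*sqrt(3)i


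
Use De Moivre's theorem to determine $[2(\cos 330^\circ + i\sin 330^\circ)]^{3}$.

By De Moivre: z^n = r^n(cos(nθ) + i sin(nθ))
= 2^3(cos(3*330°) + i sin(3*330°))
= 8(cos 270° + i sin 270°)
= -8i


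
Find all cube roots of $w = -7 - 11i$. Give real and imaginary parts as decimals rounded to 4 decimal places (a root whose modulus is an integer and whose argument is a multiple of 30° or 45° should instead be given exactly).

|w| = sqrt(170) ≈ 13.038405, arg(w) ≈ 237.528808°
Root modulus = sqrt(170)^(1/3) ≈ 2.353648
Root arguments: θ_k = (arg(w) + 360°k)/3 for k = 0, 1, ..., 2
Compute each root as (root modulus)(cos θ_k + i sin θ_k) using full-precision intermediates, then round to 4 decimal places.
Roots: 0.4420 + 2.3118i, -2.2230 - 0.7731i, 1.7811 - 1.5387i


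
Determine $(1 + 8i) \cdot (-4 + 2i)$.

(a1*a2 - b1*b2) + (a1*b2 + b1*a2)i
= (-4 - 16) + (2 + (-32))i
= -20 - 30i


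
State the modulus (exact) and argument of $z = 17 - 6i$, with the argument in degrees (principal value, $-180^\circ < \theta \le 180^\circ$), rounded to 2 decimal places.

|z| = sqrt(17^2 + (-6)^2) = sqrt(325)
arg(z) = arctan(b/a) = arctan(-6/17) (quadrant-adjusted) = -19.44°


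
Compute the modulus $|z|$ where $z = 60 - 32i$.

|z| = sqrt(a^2 + b^2) = sqrt(60^2 + (-32)^2) = sqrt(4624) = 68


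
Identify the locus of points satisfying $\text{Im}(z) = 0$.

Im(z) = y where z = x + yi; the equation y = 0 is satisfied by all points with that y-coordinate
Locus: Horizontal line y = 0


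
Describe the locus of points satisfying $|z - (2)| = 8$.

|z - z0| = r describes a circle centered at z0 with radius r
Here z0 = 2 and r = 8
Locus: Circle centered at (2, 0) with radius 8


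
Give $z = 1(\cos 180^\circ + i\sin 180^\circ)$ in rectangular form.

a = r cos θ = 1 * -1 = -1
b = r sin θ = 1 * 0 = 0
z = -1


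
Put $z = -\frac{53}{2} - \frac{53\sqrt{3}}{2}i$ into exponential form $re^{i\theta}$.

r = |z| = sqrt((-53/2)^2 + (-53*sqrt(3)/2)^2) = sqrt(2809/4 + 8427/4) = sqrt(2809) = 53
θ = arctan(b/a) = arctan(-45.8993/-26.5) (quadrant-adjusted) = 240° = 4π/3
z = 53e^(i*4π/3)


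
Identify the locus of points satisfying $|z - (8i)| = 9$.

|z - z0| = r describes a circle centered at z0 with radius r
Here z0 = 8i and r = 9
Locus: Circle centered at (0, 8) with radius 9


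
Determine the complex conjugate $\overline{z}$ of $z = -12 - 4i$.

If z = a + bi, then conjugate(z) = a - bi
conjugate(-12 - 4i) = -12 + 4i


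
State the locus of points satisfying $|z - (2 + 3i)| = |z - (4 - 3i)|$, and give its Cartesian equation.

|z - z1| = |z - z2| means z is equidistant from z1 and z2,
i.e. the perpendicular bisector of the segment from (2, 3) to (4, -3) (midpoint (3, 0)).
With z = x + yi, square both sides:
(x - 2)^2 + (y - 3)^2 = (x - 4)^2 + (y - (-3))^2
The x^2 and y^2 terms cancel: 4x + (-12)y = 25 - 13 = 12
Simplify: x - 3y = 3
Locus: Perpendicular bisector of the segment from (2, 3) to (4, -3): the line x - 3y = 3


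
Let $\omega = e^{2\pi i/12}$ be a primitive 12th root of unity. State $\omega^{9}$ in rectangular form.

ω^9 = e^(2πi·9/12) = e^(i·3π/2)
= cos(3π/2) + i sin(3π/2)
= -i


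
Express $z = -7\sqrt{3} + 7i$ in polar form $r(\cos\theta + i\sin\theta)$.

r = |z| = sqrt(a^2 + b^2) = sqrt((-7*sqrt(3))^2 + (7)^2) = sqrt(147 + 49) = sqrt(196) = 14
θ = arctan(b/a) = arctan(7/-12.1244) (quadrant-adjusted) = 150°
z = 14(cos 150° + i sin 150°)


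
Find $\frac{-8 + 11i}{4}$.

Divisor is real, so divide each part by 4:
= -2 + (11/4)i


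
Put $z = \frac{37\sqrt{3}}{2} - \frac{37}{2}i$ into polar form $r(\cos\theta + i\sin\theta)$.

r = |z| = sqrt(a^2 + b^2) = sqrt((37*sqrt(3)/2)^2 + (-37/2)^2) = sqrt(4107/4 + 1369/4) = sqrt(1369) = 37
θ = arctan(b/a) = arctan(-18.5/32.0429) (quadrant-adjusted) = 330°
z = 37(cos 330° + i sin 330°)


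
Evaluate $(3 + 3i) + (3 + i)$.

(3 + 3) + (3 + 1)i = 6 + 4i


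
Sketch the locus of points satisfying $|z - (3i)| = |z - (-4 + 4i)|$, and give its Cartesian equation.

|z - z1| = |z - z2| means z is equidistant from z1 and z2,
i.e. the perpendicular bisector of the segment from (0, 3) to (-4, 4) (midpoint (-2, 7/2)).
With z = x + yi, square both sides:
(x - 0)^2 + (y - 3)^2 = (x - (-4))^2 + (y - 4)^2
The x^2 and y^2 terms cancel: -8x + 2y = 32 - 9 = 23
Simplify: 8x - 2y = -23
Locus: Perpendicular bisector of the segment from (0, 3) to (-4, 4): the line 8x - 2y = -23


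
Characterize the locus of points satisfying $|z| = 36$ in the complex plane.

|z| = 36 means sqrt(x^2 + y^2) = 36
This is a circle of radius 36 centered at the origin


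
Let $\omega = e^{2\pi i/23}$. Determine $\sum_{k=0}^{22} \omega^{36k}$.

Let ζ = ω^36 = e^(2πi·36/23). Since 23 ∤ 36, ζ ≠ 1.
Sum = Σ_{k=0}^{22} ζ^k = (ζ^23 - 1)/(ζ - 1) = (ω^{36·23} - 1)/(ζ - 1) = (1 - 1)/(ζ - 1) = 0


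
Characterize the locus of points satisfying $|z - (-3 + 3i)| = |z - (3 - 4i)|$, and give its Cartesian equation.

|z - z1| = |z - z2| means z is equidistant from z1 and z2,
i.e. the perpendicular bisector of the segment from (-3, 3) to (3, -4) (midpoint (0, -1/2)).
With z = x + yi, square both sides:
(x - (-3))^2 + (y - 3)^2 = (x - 3)^2 + (y - (-4))^2
The x^2 and y^2 terms cancel: 12x + (-14)y = 25 - 18 = 7
Simplify: 12x - 14y = 7
Locus: Perpendicular bisector of the segment from (-3, 3) to (3, -4): the line 12x - 14y = 7


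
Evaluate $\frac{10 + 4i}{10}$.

Divisor is real, so divide each part by 10:
= 1 + (2/5)i


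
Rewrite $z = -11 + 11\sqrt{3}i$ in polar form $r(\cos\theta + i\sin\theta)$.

r = |z| = sqrt(a^2 + b^2) = sqrt((-11)^2 + (11*sqrt(3))^2) = sqrt(121 + 363) = sqrt(484) = 22
θ = arctan(b/a) = arctan(19.0526/-11) (quadrant-adjusted) = 120°
z = 22(cos 120° + i sin 120°)


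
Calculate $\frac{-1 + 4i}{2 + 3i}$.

Multiply numerator and denominator by conjugate (2 - 3i):
= (-1 + 4i)(2 - 3i) / (2^2 + 3^2)
= (10 + 11i) / 13
= 10/13 + (11/13)i


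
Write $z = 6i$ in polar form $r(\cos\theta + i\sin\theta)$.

r = |z| = sqrt(a^2 + b^2) = sqrt((0)^2 + (6)^2) = sqrt(0 + 36) = sqrt(36) = 6
a = 0 and b > 0, so z lies on the positive imaginary axis: θ = 90°
z = 6(cos 90° + i sin 90°)


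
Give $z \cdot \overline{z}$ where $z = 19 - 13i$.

z * conjugate(z) = |z|^2 = a^2 + b^2
= 19^2 + (-13)^2 = 530


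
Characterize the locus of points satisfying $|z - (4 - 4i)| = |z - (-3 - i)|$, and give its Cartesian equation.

|z - z1| = |z - z2| means z is equidistant from z1 and z2,
i.e. the perpendicular bisector of the segment from (4, -4) to (-3, -1) (midpoint (1/2, -5/2)).
With z = x + yi, square both sides:
(x - 4)^2 + (y - (-4))^2 = (x - (-3))^2 + (y - (-1))^2
The x^2 and y^2 terms cancel: -14x + 6y = 10 - 32 = -22
Simplify: 7x - 3y = 11
Locus: Perpendicular bisector of the segment from (4, -4) to (-3, -1): the line 7x - 3y = 11


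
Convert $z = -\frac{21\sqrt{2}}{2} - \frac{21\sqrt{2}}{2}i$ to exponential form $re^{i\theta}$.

r = |z| = sqrt((-21*sqrt(2)/2)^2 + (-21*sqrt(2)/2)^2) = sqrt(441/2 + 441/2) = sqrt(441) = 21
θ = arctan(b/a) = arctan(-14.8492/-14.8492) (quadrant-adjusted) = -135° = -3π/4
z = 21e^(-i*3π/4)


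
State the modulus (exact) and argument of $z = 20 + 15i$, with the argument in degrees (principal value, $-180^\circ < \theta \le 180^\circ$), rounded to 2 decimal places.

|z| = sqrt(20^2 + 15^2) = 25
arg(z) = arctan(b/a) = arctan(15/20) (quadrant-adjusted) = 36.87°


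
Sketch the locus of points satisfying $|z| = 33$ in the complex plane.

|z| = 33 means sqrt(x^2 + y^2) = 33
This is a circle of radius 33 centered at the origin


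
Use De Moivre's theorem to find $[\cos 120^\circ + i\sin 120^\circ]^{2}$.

By De Moivre: z^n = r^n(cos(nθ) + i sin(nθ))
= 1^2(cos(2*120°) + i sin(2*120°))
= 1(cos 240° + i sin 240°)
= -1/2 - (sqrt(3)/2)i


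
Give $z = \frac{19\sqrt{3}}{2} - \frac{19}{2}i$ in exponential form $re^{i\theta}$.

r = |z| = sqrt((19*sqrt(3)/2)^2 + (-19/2)^2) = sqrt(1083/4 + 361/4) = sqrt(361) = 19
θ = arctan(b/a) = arctan(-9.5/16.4545) (quadrant-adjusted) = -30° = -π/6
z = 19e^(-i*π/6)


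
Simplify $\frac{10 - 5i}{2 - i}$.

Multiply numerator and denominator by conjugate (2 + i):
= (10 - 5i)(2 + i) / (2^2 + (-1)^2)
= (25) / 5
= 5
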